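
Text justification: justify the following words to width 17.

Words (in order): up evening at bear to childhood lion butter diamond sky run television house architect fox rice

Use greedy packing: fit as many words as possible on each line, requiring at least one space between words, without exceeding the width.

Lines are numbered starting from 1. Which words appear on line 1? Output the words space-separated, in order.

Answer: up evening at

Derivation:
Line 1: ['up', 'evening', 'at'] (min_width=13, slack=4)
Line 2: ['bear', 'to', 'childhood'] (min_width=17, slack=0)
Line 3: ['lion', 'butter'] (min_width=11, slack=6)
Line 4: ['diamond', 'sky', 'run'] (min_width=15, slack=2)
Line 5: ['television', 'house'] (min_width=16, slack=1)
Line 6: ['architect', 'fox'] (min_width=13, slack=4)
Line 7: ['rice'] (min_width=4, slack=13)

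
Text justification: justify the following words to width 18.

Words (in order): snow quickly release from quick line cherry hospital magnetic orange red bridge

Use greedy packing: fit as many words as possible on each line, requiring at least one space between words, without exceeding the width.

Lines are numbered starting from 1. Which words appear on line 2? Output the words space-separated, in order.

Answer: release from quick

Derivation:
Line 1: ['snow', 'quickly'] (min_width=12, slack=6)
Line 2: ['release', 'from', 'quick'] (min_width=18, slack=0)
Line 3: ['line', 'cherry'] (min_width=11, slack=7)
Line 4: ['hospital', 'magnetic'] (min_width=17, slack=1)
Line 5: ['orange', 'red', 'bridge'] (min_width=17, slack=1)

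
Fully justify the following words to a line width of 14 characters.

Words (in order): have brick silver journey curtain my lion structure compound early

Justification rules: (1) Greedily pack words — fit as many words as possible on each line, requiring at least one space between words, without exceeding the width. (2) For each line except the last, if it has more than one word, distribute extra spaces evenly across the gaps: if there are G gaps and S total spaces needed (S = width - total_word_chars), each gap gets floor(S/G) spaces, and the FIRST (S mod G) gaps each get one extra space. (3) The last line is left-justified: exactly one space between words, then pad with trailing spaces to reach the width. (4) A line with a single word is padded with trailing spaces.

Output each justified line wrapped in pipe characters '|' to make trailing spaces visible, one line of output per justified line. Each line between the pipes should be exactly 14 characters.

Line 1: ['have', 'brick'] (min_width=10, slack=4)
Line 2: ['silver', 'journey'] (min_width=14, slack=0)
Line 3: ['curtain', 'my'] (min_width=10, slack=4)
Line 4: ['lion', 'structure'] (min_width=14, slack=0)
Line 5: ['compound', 'early'] (min_width=14, slack=0)

Answer: |have     brick|
|silver journey|
|curtain     my|
|lion structure|
|compound early|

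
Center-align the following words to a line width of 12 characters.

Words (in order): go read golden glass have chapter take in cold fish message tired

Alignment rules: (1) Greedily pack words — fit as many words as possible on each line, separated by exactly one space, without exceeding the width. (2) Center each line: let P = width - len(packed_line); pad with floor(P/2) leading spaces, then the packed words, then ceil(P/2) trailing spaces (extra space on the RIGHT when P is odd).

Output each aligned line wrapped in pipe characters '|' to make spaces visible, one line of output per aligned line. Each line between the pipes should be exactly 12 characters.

Answer: |  go read   |
|golden glass|
|have chapter|
|take in cold|
|fish message|
|   tired    |

Derivation:
Line 1: ['go', 'read'] (min_width=7, slack=5)
Line 2: ['golden', 'glass'] (min_width=12, slack=0)
Line 3: ['have', 'chapter'] (min_width=12, slack=0)
Line 4: ['take', 'in', 'cold'] (min_width=12, slack=0)
Line 5: ['fish', 'message'] (min_width=12, slack=0)
Line 6: ['tired'] (min_width=5, slack=7)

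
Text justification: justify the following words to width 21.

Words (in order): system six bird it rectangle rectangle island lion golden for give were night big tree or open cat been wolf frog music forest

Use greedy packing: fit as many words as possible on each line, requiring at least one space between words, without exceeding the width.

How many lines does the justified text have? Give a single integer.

Answer: 7

Derivation:
Line 1: ['system', 'six', 'bird', 'it'] (min_width=18, slack=3)
Line 2: ['rectangle', 'rectangle'] (min_width=19, slack=2)
Line 3: ['island', 'lion', 'golden'] (min_width=18, slack=3)
Line 4: ['for', 'give', 'were', 'night'] (min_width=19, slack=2)
Line 5: ['big', 'tree', 'or', 'open', 'cat'] (min_width=20, slack=1)
Line 6: ['been', 'wolf', 'frog', 'music'] (min_width=20, slack=1)
Line 7: ['forest'] (min_width=6, slack=15)
Total lines: 7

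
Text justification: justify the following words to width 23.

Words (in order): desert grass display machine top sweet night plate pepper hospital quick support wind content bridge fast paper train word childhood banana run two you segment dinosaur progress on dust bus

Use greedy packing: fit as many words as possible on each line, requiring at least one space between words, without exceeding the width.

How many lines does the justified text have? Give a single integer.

Answer: 10

Derivation:
Line 1: ['desert', 'grass', 'display'] (min_width=20, slack=3)
Line 2: ['machine', 'top', 'sweet', 'night'] (min_width=23, slack=0)
Line 3: ['plate', 'pepper', 'hospital'] (min_width=21, slack=2)
Line 4: ['quick', 'support', 'wind'] (min_width=18, slack=5)
Line 5: ['content', 'bridge', 'fast'] (min_width=19, slack=4)
Line 6: ['paper', 'train', 'word'] (min_width=16, slack=7)
Line 7: ['childhood', 'banana', 'run'] (min_width=20, slack=3)
Line 8: ['two', 'you', 'segment'] (min_width=15, slack=8)
Line 9: ['dinosaur', 'progress', 'on'] (min_width=20, slack=3)
Line 10: ['dust', 'bus'] (min_width=8, slack=15)
Total lines: 10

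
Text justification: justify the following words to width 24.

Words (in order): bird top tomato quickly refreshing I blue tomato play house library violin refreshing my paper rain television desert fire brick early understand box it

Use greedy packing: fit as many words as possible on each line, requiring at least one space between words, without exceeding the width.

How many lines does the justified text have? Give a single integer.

Line 1: ['bird', 'top', 'tomato', 'quickly'] (min_width=23, slack=1)
Line 2: ['refreshing', 'I', 'blue', 'tomato'] (min_width=24, slack=0)
Line 3: ['play', 'house', 'library'] (min_width=18, slack=6)
Line 4: ['violin', 'refreshing', 'my'] (min_width=20, slack=4)
Line 5: ['paper', 'rain', 'television'] (min_width=21, slack=3)
Line 6: ['desert', 'fire', 'brick', 'early'] (min_width=23, slack=1)
Line 7: ['understand', 'box', 'it'] (min_width=17, slack=7)
Total lines: 7

Answer: 7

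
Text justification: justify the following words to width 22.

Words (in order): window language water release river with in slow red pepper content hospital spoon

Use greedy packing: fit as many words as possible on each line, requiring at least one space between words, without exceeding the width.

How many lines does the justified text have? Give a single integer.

Answer: 4

Derivation:
Line 1: ['window', 'language', 'water'] (min_width=21, slack=1)
Line 2: ['release', 'river', 'with', 'in'] (min_width=21, slack=1)
Line 3: ['slow', 'red', 'pepper'] (min_width=15, slack=7)
Line 4: ['content', 'hospital', 'spoon'] (min_width=22, slack=0)
Total lines: 4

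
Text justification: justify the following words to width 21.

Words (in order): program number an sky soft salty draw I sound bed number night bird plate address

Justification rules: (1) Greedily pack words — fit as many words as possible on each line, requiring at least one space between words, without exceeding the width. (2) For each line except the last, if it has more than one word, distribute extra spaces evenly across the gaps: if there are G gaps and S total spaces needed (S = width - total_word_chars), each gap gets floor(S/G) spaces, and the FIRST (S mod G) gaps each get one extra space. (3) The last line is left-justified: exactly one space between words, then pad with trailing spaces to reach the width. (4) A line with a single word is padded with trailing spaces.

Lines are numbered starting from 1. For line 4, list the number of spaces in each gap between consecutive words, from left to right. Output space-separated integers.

Line 1: ['program', 'number', 'an', 'sky'] (min_width=21, slack=0)
Line 2: ['soft', 'salty', 'draw', 'I'] (min_width=17, slack=4)
Line 3: ['sound', 'bed', 'number'] (min_width=16, slack=5)
Line 4: ['night', 'bird', 'plate'] (min_width=16, slack=5)
Line 5: ['address'] (min_width=7, slack=14)

Answer: 4 3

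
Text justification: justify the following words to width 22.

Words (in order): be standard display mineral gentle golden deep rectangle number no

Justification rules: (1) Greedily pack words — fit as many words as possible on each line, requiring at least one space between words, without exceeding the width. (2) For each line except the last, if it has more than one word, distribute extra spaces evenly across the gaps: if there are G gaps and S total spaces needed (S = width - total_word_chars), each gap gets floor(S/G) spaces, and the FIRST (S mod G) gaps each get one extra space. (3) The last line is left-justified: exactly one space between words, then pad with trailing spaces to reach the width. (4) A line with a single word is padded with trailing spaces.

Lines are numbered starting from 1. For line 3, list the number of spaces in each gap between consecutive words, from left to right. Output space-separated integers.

Line 1: ['be', 'standard', 'display'] (min_width=19, slack=3)
Line 2: ['mineral', 'gentle', 'golden'] (min_width=21, slack=1)
Line 3: ['deep', 'rectangle', 'number'] (min_width=21, slack=1)
Line 4: ['no'] (min_width=2, slack=20)

Answer: 2 1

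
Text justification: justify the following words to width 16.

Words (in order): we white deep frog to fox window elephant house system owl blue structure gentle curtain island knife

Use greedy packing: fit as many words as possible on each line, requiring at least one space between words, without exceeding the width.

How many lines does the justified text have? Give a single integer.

Answer: 7

Derivation:
Line 1: ['we', 'white', 'deep'] (min_width=13, slack=3)
Line 2: ['frog', 'to', 'fox'] (min_width=11, slack=5)
Line 3: ['window', 'elephant'] (min_width=15, slack=1)
Line 4: ['house', 'system', 'owl'] (min_width=16, slack=0)
Line 5: ['blue', 'structure'] (min_width=14, slack=2)
Line 6: ['gentle', 'curtain'] (min_width=14, slack=2)
Line 7: ['island', 'knife'] (min_width=12, slack=4)
Total lines: 7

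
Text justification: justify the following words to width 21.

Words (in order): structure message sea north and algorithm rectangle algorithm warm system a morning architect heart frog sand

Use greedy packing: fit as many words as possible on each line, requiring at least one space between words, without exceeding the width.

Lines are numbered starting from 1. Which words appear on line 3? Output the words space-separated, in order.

Line 1: ['structure', 'message', 'sea'] (min_width=21, slack=0)
Line 2: ['north', 'and', 'algorithm'] (min_width=19, slack=2)
Line 3: ['rectangle', 'algorithm'] (min_width=19, slack=2)
Line 4: ['warm', 'system', 'a', 'morning'] (min_width=21, slack=0)
Line 5: ['architect', 'heart', 'frog'] (min_width=20, slack=1)
Line 6: ['sand'] (min_width=4, slack=17)

Answer: rectangle algorithm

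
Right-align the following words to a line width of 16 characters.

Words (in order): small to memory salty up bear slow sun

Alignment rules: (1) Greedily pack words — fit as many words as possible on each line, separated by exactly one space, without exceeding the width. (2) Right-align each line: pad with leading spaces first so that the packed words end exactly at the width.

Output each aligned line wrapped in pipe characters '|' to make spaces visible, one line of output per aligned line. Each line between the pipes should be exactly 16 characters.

Line 1: ['small', 'to', 'memory'] (min_width=15, slack=1)
Line 2: ['salty', 'up', 'bear'] (min_width=13, slack=3)
Line 3: ['slow', 'sun'] (min_width=8, slack=8)

Answer: | small to memory|
|   salty up bear|
|        slow sun|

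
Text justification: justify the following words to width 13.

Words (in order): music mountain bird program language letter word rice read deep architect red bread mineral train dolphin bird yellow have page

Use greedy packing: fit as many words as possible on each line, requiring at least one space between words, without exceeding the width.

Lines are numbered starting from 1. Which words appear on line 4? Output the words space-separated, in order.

Line 1: ['music'] (min_width=5, slack=8)
Line 2: ['mountain', 'bird'] (min_width=13, slack=0)
Line 3: ['program'] (min_width=7, slack=6)
Line 4: ['language'] (min_width=8, slack=5)
Line 5: ['letter', 'word'] (min_width=11, slack=2)
Line 6: ['rice', 'read'] (min_width=9, slack=4)
Line 7: ['deep'] (min_width=4, slack=9)
Line 8: ['architect', 'red'] (min_width=13, slack=0)
Line 9: ['bread', 'mineral'] (min_width=13, slack=0)
Line 10: ['train', 'dolphin'] (min_width=13, slack=0)
Line 11: ['bird', 'yellow'] (min_width=11, slack=2)
Line 12: ['have', 'page'] (min_width=9, slack=4)

Answer: language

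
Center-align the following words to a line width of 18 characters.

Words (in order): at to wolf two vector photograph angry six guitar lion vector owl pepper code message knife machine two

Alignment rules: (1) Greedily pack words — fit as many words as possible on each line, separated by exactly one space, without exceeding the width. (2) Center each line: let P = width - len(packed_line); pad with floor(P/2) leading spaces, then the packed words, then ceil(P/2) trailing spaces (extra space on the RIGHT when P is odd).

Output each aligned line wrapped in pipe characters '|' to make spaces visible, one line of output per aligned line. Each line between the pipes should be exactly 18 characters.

Answer: |  at to wolf two  |
|vector photograph |
| angry six guitar |
| lion vector owl  |
|   pepper code    |
|  message knife   |
|   machine two    |

Derivation:
Line 1: ['at', 'to', 'wolf', 'two'] (min_width=14, slack=4)
Line 2: ['vector', 'photograph'] (min_width=17, slack=1)
Line 3: ['angry', 'six', 'guitar'] (min_width=16, slack=2)
Line 4: ['lion', 'vector', 'owl'] (min_width=15, slack=3)
Line 5: ['pepper', 'code'] (min_width=11, slack=7)
Line 6: ['message', 'knife'] (min_width=13, slack=5)
Line 7: ['machine', 'two'] (min_width=11, slack=7)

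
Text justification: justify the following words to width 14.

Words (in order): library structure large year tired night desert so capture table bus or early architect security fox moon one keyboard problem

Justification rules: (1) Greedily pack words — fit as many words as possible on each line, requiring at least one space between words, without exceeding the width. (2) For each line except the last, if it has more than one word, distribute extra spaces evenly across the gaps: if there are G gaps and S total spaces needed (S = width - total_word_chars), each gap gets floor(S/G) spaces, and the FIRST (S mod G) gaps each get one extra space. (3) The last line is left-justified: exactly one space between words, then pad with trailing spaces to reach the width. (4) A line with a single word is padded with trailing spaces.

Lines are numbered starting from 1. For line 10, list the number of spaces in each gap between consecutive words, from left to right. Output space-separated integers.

Line 1: ['library'] (min_width=7, slack=7)
Line 2: ['structure'] (min_width=9, slack=5)
Line 3: ['large', 'year'] (min_width=10, slack=4)
Line 4: ['tired', 'night'] (min_width=11, slack=3)
Line 5: ['desert', 'so'] (min_width=9, slack=5)
Line 6: ['capture', 'table'] (min_width=13, slack=1)
Line 7: ['bus', 'or', 'early'] (min_width=12, slack=2)
Line 8: ['architect'] (min_width=9, slack=5)
Line 9: ['security', 'fox'] (min_width=12, slack=2)
Line 10: ['moon', 'one'] (min_width=8, slack=6)
Line 11: ['keyboard'] (min_width=8, slack=6)
Line 12: ['problem'] (min_width=7, slack=7)

Answer: 7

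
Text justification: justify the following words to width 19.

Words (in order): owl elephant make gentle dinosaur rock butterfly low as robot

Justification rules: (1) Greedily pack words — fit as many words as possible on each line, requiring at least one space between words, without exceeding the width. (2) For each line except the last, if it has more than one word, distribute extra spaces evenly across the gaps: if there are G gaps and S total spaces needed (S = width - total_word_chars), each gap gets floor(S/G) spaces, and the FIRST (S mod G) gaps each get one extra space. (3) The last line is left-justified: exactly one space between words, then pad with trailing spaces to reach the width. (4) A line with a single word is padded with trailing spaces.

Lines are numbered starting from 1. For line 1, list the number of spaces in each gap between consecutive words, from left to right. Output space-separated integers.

Line 1: ['owl', 'elephant', 'make'] (min_width=17, slack=2)
Line 2: ['gentle', 'dinosaur'] (min_width=15, slack=4)
Line 3: ['rock', 'butterfly', 'low'] (min_width=18, slack=1)
Line 4: ['as', 'robot'] (min_width=8, slack=11)

Answer: 2 2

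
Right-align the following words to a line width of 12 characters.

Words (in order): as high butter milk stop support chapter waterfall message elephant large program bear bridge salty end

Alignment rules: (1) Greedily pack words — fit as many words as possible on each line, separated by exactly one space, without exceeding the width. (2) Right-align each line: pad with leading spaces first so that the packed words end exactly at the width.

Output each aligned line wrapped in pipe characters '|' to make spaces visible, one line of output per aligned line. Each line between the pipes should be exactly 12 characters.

Line 1: ['as', 'high'] (min_width=7, slack=5)
Line 2: ['butter', 'milk'] (min_width=11, slack=1)
Line 3: ['stop', 'support'] (min_width=12, slack=0)
Line 4: ['chapter'] (min_width=7, slack=5)
Line 5: ['waterfall'] (min_width=9, slack=3)
Line 6: ['message'] (min_width=7, slack=5)
Line 7: ['elephant'] (min_width=8, slack=4)
Line 8: ['large'] (min_width=5, slack=7)
Line 9: ['program', 'bear'] (min_width=12, slack=0)
Line 10: ['bridge', 'salty'] (min_width=12, slack=0)
Line 11: ['end'] (min_width=3, slack=9)

Answer: |     as high|
| butter milk|
|stop support|
|     chapter|
|   waterfall|
|     message|
|    elephant|
|       large|
|program bear|
|bridge salty|
|         end|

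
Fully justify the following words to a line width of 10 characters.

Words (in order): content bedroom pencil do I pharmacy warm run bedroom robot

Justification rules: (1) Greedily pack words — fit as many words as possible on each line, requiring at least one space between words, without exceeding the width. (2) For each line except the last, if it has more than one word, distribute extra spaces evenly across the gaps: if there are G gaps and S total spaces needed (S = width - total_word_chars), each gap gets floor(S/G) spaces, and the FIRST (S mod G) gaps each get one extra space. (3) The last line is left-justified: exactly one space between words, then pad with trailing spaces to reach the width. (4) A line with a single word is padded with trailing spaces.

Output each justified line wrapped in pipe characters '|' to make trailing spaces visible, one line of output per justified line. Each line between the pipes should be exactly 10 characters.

Line 1: ['content'] (min_width=7, slack=3)
Line 2: ['bedroom'] (min_width=7, slack=3)
Line 3: ['pencil', 'do'] (min_width=9, slack=1)
Line 4: ['I', 'pharmacy'] (min_width=10, slack=0)
Line 5: ['warm', 'run'] (min_width=8, slack=2)
Line 6: ['bedroom'] (min_width=7, slack=3)
Line 7: ['robot'] (min_width=5, slack=5)

Answer: |content   |
|bedroom   |
|pencil  do|
|I pharmacy|
|warm   run|
|bedroom   |
|robot     |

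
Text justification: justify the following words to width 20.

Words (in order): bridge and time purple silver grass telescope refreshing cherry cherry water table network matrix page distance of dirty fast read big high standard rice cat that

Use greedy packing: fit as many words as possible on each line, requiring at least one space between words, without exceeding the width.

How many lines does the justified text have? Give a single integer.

Line 1: ['bridge', 'and', 'time'] (min_width=15, slack=5)
Line 2: ['purple', 'silver', 'grass'] (min_width=19, slack=1)
Line 3: ['telescope', 'refreshing'] (min_width=20, slack=0)
Line 4: ['cherry', 'cherry', 'water'] (min_width=19, slack=1)
Line 5: ['table', 'network', 'matrix'] (min_width=20, slack=0)
Line 6: ['page', 'distance', 'of'] (min_width=16, slack=4)
Line 7: ['dirty', 'fast', 'read', 'big'] (min_width=19, slack=1)
Line 8: ['high', 'standard', 'rice'] (min_width=18, slack=2)
Line 9: ['cat', 'that'] (min_width=8, slack=12)
Total lines: 9

Answer: 9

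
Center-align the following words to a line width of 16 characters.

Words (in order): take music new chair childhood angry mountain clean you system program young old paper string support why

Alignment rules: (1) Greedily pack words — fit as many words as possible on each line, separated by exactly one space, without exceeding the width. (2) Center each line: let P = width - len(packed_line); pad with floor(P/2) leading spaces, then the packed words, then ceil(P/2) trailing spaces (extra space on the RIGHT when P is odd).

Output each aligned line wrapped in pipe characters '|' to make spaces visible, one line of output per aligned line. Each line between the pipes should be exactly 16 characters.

Line 1: ['take', 'music', 'new'] (min_width=14, slack=2)
Line 2: ['chair', 'childhood'] (min_width=15, slack=1)
Line 3: ['angry', 'mountain'] (min_width=14, slack=2)
Line 4: ['clean', 'you', 'system'] (min_width=16, slack=0)
Line 5: ['program', 'young'] (min_width=13, slack=3)
Line 6: ['old', 'paper', 'string'] (min_width=16, slack=0)
Line 7: ['support', 'why'] (min_width=11, slack=5)

Answer: | take music new |
|chair childhood |
| angry mountain |
|clean you system|
| program young  |
|old paper string|
|  support why   |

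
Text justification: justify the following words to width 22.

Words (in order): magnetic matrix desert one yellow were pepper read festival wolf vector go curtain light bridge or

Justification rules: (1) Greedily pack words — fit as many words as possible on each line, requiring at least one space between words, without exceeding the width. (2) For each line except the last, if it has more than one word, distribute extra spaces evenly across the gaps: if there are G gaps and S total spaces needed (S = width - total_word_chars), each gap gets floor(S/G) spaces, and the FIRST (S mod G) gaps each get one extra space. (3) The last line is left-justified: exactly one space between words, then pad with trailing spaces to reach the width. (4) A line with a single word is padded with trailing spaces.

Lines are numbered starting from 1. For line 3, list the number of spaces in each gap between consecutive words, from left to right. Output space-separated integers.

Line 1: ['magnetic', 'matrix', 'desert'] (min_width=22, slack=0)
Line 2: ['one', 'yellow', 'were', 'pepper'] (min_width=22, slack=0)
Line 3: ['read', 'festival', 'wolf'] (min_width=18, slack=4)
Line 4: ['vector', 'go', 'curtain'] (min_width=17, slack=5)
Line 5: ['light', 'bridge', 'or'] (min_width=15, slack=7)

Answer: 3 3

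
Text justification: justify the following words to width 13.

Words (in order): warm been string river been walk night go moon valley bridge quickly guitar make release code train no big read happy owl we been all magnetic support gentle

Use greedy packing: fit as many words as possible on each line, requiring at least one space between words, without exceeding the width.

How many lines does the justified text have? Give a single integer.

Line 1: ['warm', 'been'] (min_width=9, slack=4)
Line 2: ['string', 'river'] (min_width=12, slack=1)
Line 3: ['been', 'walk'] (min_width=9, slack=4)
Line 4: ['night', 'go', 'moon'] (min_width=13, slack=0)
Line 5: ['valley', 'bridge'] (min_width=13, slack=0)
Line 6: ['quickly'] (min_width=7, slack=6)
Line 7: ['guitar', 'make'] (min_width=11, slack=2)
Line 8: ['release', 'code'] (min_width=12, slack=1)
Line 9: ['train', 'no', 'big'] (min_width=12, slack=1)
Line 10: ['read', 'happy'] (min_width=10, slack=3)
Line 11: ['owl', 'we', 'been'] (min_width=11, slack=2)
Line 12: ['all', 'magnetic'] (min_width=12, slack=1)
Line 13: ['support'] (min_width=7, slack=6)
Line 14: ['gentle'] (min_width=6, slack=7)
Total lines: 14

Answer: 14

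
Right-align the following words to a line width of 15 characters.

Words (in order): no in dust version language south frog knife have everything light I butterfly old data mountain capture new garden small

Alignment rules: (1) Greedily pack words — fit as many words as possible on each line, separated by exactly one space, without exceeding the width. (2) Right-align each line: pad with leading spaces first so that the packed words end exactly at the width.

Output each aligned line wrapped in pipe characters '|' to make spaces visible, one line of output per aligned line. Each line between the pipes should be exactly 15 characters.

Answer: |     no in dust|
|        version|
| language south|
|frog knife have|
|     everything|
|        light I|
|  butterfly old|
|  data mountain|
|    capture new|
|   garden small|

Derivation:
Line 1: ['no', 'in', 'dust'] (min_width=10, slack=5)
Line 2: ['version'] (min_width=7, slack=8)
Line 3: ['language', 'south'] (min_width=14, slack=1)
Line 4: ['frog', 'knife', 'have'] (min_width=15, slack=0)
Line 5: ['everything'] (min_width=10, slack=5)
Line 6: ['light', 'I'] (min_width=7, slack=8)
Line 7: ['butterfly', 'old'] (min_width=13, slack=2)
Line 8: ['data', 'mountain'] (min_width=13, slack=2)
Line 9: ['capture', 'new'] (min_width=11, slack=4)
Line 10: ['garden', 'small'] (min_width=12, slack=3)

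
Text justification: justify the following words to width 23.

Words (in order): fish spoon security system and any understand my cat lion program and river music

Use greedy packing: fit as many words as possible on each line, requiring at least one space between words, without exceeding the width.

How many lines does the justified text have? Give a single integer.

Answer: 4

Derivation:
Line 1: ['fish', 'spoon', 'security'] (min_width=19, slack=4)
Line 2: ['system', 'and', 'any'] (min_width=14, slack=9)
Line 3: ['understand', 'my', 'cat', 'lion'] (min_width=22, slack=1)
Line 4: ['program', 'and', 'river', 'music'] (min_width=23, slack=0)
Total lines: 4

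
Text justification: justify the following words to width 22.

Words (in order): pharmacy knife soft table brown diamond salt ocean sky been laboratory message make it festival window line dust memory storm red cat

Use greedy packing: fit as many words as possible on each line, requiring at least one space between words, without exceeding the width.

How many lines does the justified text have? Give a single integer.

Line 1: ['pharmacy', 'knife', 'soft'] (min_width=19, slack=3)
Line 2: ['table', 'brown', 'diamond'] (min_width=19, slack=3)
Line 3: ['salt', 'ocean', 'sky', 'been'] (min_width=19, slack=3)
Line 4: ['laboratory', 'message'] (min_width=18, slack=4)
Line 5: ['make', 'it', 'festival'] (min_width=16, slack=6)
Line 6: ['window', 'line', 'dust'] (min_width=16, slack=6)
Line 7: ['memory', 'storm', 'red', 'cat'] (min_width=20, slack=2)
Total lines: 7

Answer: 7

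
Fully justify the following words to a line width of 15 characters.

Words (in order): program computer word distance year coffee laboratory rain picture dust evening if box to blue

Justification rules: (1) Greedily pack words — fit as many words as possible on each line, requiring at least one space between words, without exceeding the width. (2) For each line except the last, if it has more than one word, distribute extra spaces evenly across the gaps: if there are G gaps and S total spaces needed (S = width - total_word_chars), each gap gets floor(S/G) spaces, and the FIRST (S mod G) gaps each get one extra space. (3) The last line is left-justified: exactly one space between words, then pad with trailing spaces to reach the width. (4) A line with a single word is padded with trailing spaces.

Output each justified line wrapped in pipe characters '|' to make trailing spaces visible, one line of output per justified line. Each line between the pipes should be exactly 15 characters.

Line 1: ['program'] (min_width=7, slack=8)
Line 2: ['computer', 'word'] (min_width=13, slack=2)
Line 3: ['distance', 'year'] (min_width=13, slack=2)
Line 4: ['coffee'] (min_width=6, slack=9)
Line 5: ['laboratory', 'rain'] (min_width=15, slack=0)
Line 6: ['picture', 'dust'] (min_width=12, slack=3)
Line 7: ['evening', 'if', 'box'] (min_width=14, slack=1)
Line 8: ['to', 'blue'] (min_width=7, slack=8)

Answer: |program        |
|computer   word|
|distance   year|
|coffee         |
|laboratory rain|
|picture    dust|
|evening  if box|
|to blue        |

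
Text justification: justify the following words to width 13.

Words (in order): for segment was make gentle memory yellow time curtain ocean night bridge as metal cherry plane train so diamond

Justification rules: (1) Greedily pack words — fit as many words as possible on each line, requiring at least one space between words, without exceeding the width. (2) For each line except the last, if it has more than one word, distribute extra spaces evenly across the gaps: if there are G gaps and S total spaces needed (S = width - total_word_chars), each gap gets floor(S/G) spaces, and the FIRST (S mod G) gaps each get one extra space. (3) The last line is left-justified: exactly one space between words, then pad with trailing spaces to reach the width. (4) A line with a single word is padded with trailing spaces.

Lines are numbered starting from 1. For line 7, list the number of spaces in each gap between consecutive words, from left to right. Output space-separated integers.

Line 1: ['for', 'segment'] (min_width=11, slack=2)
Line 2: ['was', 'make'] (min_width=8, slack=5)
Line 3: ['gentle', 'memory'] (min_width=13, slack=0)
Line 4: ['yellow', 'time'] (min_width=11, slack=2)
Line 5: ['curtain', 'ocean'] (min_width=13, slack=0)
Line 6: ['night', 'bridge'] (min_width=12, slack=1)
Line 7: ['as', 'metal'] (min_width=8, slack=5)
Line 8: ['cherry', 'plane'] (min_width=12, slack=1)
Line 9: ['train', 'so'] (min_width=8, slack=5)
Line 10: ['diamond'] (min_width=7, slack=6)

Answer: 6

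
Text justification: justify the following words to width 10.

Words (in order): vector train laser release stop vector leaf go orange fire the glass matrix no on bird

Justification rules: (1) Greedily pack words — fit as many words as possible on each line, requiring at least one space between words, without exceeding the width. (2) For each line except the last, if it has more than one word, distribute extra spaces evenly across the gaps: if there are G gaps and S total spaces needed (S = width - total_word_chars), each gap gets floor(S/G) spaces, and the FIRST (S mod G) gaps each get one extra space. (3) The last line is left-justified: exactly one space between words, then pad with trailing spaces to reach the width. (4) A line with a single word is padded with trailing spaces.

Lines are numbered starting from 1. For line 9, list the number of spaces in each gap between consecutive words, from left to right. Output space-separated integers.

Answer: 3

Derivation:
Line 1: ['vector'] (min_width=6, slack=4)
Line 2: ['train'] (min_width=5, slack=5)
Line 3: ['laser'] (min_width=5, slack=5)
Line 4: ['release'] (min_width=7, slack=3)
Line 5: ['stop'] (min_width=4, slack=6)
Line 6: ['vector'] (min_width=6, slack=4)
Line 7: ['leaf', 'go'] (min_width=7, slack=3)
Line 8: ['orange'] (min_width=6, slack=4)
Line 9: ['fire', 'the'] (min_width=8, slack=2)
Line 10: ['glass'] (min_width=5, slack=5)
Line 11: ['matrix', 'no'] (min_width=9, slack=1)
Line 12: ['on', 'bird'] (min_width=7, slack=3)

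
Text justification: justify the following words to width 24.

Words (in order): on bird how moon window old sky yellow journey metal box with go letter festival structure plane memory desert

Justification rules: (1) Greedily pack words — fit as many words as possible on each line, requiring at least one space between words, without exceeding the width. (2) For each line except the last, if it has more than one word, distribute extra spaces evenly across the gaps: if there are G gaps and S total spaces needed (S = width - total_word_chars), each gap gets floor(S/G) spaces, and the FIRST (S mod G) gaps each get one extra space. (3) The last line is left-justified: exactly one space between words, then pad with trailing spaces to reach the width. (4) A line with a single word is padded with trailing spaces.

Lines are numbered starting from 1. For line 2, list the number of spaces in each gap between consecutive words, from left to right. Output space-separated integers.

Answer: 2 2 1

Derivation:
Line 1: ['on', 'bird', 'how', 'moon', 'window'] (min_width=23, slack=1)
Line 2: ['old', 'sky', 'yellow', 'journey'] (min_width=22, slack=2)
Line 3: ['metal', 'box', 'with', 'go', 'letter'] (min_width=24, slack=0)
Line 4: ['festival', 'structure', 'plane'] (min_width=24, slack=0)
Line 5: ['memory', 'desert'] (min_width=13, slack=11)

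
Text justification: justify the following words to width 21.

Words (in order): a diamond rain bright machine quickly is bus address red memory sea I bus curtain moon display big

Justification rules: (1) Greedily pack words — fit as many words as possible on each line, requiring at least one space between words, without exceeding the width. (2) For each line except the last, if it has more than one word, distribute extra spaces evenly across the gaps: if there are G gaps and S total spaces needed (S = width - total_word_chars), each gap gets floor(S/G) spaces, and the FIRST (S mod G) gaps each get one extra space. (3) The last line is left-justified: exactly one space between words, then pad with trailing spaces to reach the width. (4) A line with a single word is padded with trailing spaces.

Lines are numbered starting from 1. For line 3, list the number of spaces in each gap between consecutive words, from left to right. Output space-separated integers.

Answer: 4 4

Derivation:
Line 1: ['a', 'diamond', 'rain', 'bright'] (min_width=21, slack=0)
Line 2: ['machine', 'quickly', 'is'] (min_width=18, slack=3)
Line 3: ['bus', 'address', 'red'] (min_width=15, slack=6)
Line 4: ['memory', 'sea', 'I', 'bus'] (min_width=16, slack=5)
Line 5: ['curtain', 'moon', 'display'] (min_width=20, slack=1)
Line 6: ['big'] (min_width=3, slack=18)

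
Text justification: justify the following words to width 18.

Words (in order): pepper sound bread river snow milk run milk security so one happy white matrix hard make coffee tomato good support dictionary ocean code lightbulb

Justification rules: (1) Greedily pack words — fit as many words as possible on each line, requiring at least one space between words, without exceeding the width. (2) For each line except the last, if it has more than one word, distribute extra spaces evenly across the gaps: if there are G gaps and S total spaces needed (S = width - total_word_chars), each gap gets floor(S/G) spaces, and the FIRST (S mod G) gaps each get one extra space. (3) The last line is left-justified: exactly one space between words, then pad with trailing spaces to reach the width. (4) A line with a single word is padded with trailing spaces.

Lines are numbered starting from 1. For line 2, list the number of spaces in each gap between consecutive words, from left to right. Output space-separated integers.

Answer: 3 2

Derivation:
Line 1: ['pepper', 'sound', 'bread'] (min_width=18, slack=0)
Line 2: ['river', 'snow', 'milk'] (min_width=15, slack=3)
Line 3: ['run', 'milk', 'security'] (min_width=17, slack=1)
Line 4: ['so', 'one', 'happy', 'white'] (min_width=18, slack=0)
Line 5: ['matrix', 'hard', 'make'] (min_width=16, slack=2)
Line 6: ['coffee', 'tomato', 'good'] (min_width=18, slack=0)
Line 7: ['support', 'dictionary'] (min_width=18, slack=0)
Line 8: ['ocean', 'code'] (min_width=10, slack=8)
Line 9: ['lightbulb'] (min_width=9, slack=9)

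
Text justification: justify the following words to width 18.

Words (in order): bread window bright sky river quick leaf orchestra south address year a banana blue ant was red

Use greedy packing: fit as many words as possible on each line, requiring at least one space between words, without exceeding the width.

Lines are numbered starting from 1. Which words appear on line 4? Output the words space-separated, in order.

Answer: orchestra south

Derivation:
Line 1: ['bread', 'window'] (min_width=12, slack=6)
Line 2: ['bright', 'sky', 'river'] (min_width=16, slack=2)
Line 3: ['quick', 'leaf'] (min_width=10, slack=8)
Line 4: ['orchestra', 'south'] (min_width=15, slack=3)
Line 5: ['address', 'year', 'a'] (min_width=14, slack=4)
Line 6: ['banana', 'blue', 'ant'] (min_width=15, slack=3)
Line 7: ['was', 'red'] (min_width=7, slack=11)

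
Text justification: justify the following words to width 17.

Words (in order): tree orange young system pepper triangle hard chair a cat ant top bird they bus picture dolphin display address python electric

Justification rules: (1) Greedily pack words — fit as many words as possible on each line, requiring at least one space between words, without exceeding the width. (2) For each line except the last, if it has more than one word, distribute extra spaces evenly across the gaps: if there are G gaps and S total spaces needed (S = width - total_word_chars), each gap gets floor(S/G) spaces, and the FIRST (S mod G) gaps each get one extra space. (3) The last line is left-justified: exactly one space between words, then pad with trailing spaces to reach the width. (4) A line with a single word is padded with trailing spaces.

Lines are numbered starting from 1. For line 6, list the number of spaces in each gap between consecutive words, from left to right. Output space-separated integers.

Answer: 3

Derivation:
Line 1: ['tree', 'orange', 'young'] (min_width=17, slack=0)
Line 2: ['system', 'pepper'] (min_width=13, slack=4)
Line 3: ['triangle', 'hard'] (min_width=13, slack=4)
Line 4: ['chair', 'a', 'cat', 'ant'] (min_width=15, slack=2)
Line 5: ['top', 'bird', 'they', 'bus'] (min_width=17, slack=0)
Line 6: ['picture', 'dolphin'] (min_width=15, slack=2)
Line 7: ['display', 'address'] (min_width=15, slack=2)
Line 8: ['python', 'electric'] (min_width=15, slack=2)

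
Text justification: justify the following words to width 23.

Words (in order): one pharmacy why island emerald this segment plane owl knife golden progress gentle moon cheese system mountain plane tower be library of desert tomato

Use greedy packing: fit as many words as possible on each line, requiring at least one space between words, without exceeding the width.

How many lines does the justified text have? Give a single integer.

Line 1: ['one', 'pharmacy', 'why', 'island'] (min_width=23, slack=0)
Line 2: ['emerald', 'this', 'segment'] (min_width=20, slack=3)
Line 3: ['plane', 'owl', 'knife', 'golden'] (min_width=22, slack=1)
Line 4: ['progress', 'gentle', 'moon'] (min_width=20, slack=3)
Line 5: ['cheese', 'system', 'mountain'] (min_width=22, slack=1)
Line 6: ['plane', 'tower', 'be', 'library'] (min_width=22, slack=1)
Line 7: ['of', 'desert', 'tomato'] (min_width=16, slack=7)
Total lines: 7

Answer: 7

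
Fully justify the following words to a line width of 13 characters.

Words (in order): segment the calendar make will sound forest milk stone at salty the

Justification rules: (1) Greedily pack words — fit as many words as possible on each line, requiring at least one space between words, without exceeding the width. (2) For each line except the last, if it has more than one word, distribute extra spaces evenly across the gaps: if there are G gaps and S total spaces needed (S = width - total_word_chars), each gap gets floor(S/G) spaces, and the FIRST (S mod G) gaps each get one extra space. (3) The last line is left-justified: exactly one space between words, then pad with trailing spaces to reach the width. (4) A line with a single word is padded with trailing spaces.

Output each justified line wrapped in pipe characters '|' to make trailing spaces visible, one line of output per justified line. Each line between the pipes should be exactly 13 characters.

Answer: |segment   the|
|calendar make|
|will    sound|
|forest   milk|
|stone      at|
|salty the    |

Derivation:
Line 1: ['segment', 'the'] (min_width=11, slack=2)
Line 2: ['calendar', 'make'] (min_width=13, slack=0)
Line 3: ['will', 'sound'] (min_width=10, slack=3)
Line 4: ['forest', 'milk'] (min_width=11, slack=2)
Line 5: ['stone', 'at'] (min_width=8, slack=5)
Line 6: ['salty', 'the'] (min_width=9, slack=4)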